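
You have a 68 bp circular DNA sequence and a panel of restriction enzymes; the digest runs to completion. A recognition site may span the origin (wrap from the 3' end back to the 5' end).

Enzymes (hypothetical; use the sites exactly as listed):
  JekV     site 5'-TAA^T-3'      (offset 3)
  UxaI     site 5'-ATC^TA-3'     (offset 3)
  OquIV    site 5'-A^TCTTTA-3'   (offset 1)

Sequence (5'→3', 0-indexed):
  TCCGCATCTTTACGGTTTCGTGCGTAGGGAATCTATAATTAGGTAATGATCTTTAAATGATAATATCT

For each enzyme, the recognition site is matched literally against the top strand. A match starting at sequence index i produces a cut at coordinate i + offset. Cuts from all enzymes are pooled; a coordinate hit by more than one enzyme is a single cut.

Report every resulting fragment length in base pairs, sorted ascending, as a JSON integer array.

[3,5,8,11,14,27]

Scan for sites:
  JekV (TAAT, off=3): starts [35, 43, 60] → cuts [38, 46, 63]
  UxaI (ATCTA, off=3): starts [30] → cuts [33]
  OquIV (ATCTTTA, off=1): starts [5, 48] → cuts [6, 49]

Pooled cuts: [6, 33, 38, 46, 49, 63]

Fragment lengths:
  6→33: 27 bp
  33→38: 5 bp
  38→46: 8 bp
  46→49: 3 bp
  49→63: 14 bp
  63→6 (wrap): 68-63+6 = 11 bp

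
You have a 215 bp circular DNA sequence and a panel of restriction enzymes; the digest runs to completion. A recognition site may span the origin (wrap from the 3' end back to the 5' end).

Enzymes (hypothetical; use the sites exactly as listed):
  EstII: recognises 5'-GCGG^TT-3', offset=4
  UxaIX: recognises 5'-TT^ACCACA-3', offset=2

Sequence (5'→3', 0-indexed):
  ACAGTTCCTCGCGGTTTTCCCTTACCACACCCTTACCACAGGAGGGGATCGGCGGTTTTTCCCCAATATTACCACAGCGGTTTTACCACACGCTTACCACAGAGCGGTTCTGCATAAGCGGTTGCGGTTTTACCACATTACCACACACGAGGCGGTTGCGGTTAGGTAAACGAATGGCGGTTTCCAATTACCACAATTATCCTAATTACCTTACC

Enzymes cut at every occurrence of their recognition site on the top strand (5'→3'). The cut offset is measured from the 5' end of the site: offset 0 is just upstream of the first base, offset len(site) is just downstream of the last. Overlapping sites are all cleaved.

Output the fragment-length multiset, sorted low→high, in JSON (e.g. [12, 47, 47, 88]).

[4,4,6,6,8,9,9,10,11,11,12,14,15,16,17,19,21,23]

Per-enzyme occurrences:
  EstII GCGGTT/4: at [10, 51, 76, 103, 117, 123, 151, 157, 176] ⇒ [14, 55, 80, 107, 121, 127, 155, 161, 180]
  UxaIX TTACCACA/2: at [21, 32, 68, 82, 93, 129, 137, 187, 210] ⇒ [23, 34, 70, 84, 95, 131, 139, 189, 212]

Pooled cuts: [14, 23, 34, 55, 70, 80, 84, 95, 107, 121, 127, 131, 139, 155, 161, 180, 189, 212]

Fragments:
  14→23: 9 bp
  23→34: 11 bp
  34→55: 21 bp
  55→70: 15 bp
  70→80: 10 bp
  80→84: 4 bp
  84→95: 11 bp
  95→107: 12 bp
  107→121: 14 bp
  121→127: 6 bp
  127→131: 4 bp
  131→139: 8 bp
  139→155: 16 bp
  155→161: 6 bp
  161→180: 19 bp
  180→189: 9 bp
  189→212: 23 bp
  212→14 (wrap): 215-212+14 = 17 bp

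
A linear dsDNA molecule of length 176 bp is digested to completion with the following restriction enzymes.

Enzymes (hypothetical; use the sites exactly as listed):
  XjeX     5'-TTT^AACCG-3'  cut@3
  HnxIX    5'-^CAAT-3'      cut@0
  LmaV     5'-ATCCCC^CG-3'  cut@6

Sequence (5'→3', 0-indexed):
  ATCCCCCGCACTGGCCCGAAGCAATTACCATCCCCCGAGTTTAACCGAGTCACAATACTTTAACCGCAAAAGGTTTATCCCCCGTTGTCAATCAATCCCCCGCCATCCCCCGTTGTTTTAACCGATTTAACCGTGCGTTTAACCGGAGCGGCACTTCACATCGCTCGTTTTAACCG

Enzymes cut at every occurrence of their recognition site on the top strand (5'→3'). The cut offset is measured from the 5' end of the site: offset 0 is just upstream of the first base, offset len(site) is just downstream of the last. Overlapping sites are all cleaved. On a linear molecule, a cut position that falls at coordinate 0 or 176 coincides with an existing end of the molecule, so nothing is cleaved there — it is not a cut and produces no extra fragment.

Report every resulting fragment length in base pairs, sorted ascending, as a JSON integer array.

[4,5,6,6,7,8,9,9,9,10,10,12,14,15,21,31]

Site scan:
  XjeX TTTAACCG/3: at [39, 58, 116, 125, 137, 168] ⇒ [42, 61, 119, 128, 140, 171]
  HnxIX CAAT/0: at [21, 52, 88, 92] ⇒ [21, 52, 88, 92]
  LmaV ATCCCCCG/6: at [0, 29, 76, 94, 104] ⇒ [6, 35, 82, 100, 110]

Pooled cuts: [6, 21, 35, 42, 52, 61, 82, 88, 92, 100, 110, 119, 128, 140, 171]

Fragment lengths:
  [0,6): 6 bp
  [6,21): 15 bp
  [21,35): 14 bp
  [35,42): 7 bp
  [42,52): 10 bp
  [52,61): 9 bp
  [61,82): 21 bp
  [82,88): 6 bp
  [88,92): 4 bp
  [92,100): 8 bp
  [100,110): 10 bp
  [110,119): 9 bp
  [119,128): 9 bp
  [128,140): 12 bp
  [140,171): 31 bp
  [171,176): 5 bp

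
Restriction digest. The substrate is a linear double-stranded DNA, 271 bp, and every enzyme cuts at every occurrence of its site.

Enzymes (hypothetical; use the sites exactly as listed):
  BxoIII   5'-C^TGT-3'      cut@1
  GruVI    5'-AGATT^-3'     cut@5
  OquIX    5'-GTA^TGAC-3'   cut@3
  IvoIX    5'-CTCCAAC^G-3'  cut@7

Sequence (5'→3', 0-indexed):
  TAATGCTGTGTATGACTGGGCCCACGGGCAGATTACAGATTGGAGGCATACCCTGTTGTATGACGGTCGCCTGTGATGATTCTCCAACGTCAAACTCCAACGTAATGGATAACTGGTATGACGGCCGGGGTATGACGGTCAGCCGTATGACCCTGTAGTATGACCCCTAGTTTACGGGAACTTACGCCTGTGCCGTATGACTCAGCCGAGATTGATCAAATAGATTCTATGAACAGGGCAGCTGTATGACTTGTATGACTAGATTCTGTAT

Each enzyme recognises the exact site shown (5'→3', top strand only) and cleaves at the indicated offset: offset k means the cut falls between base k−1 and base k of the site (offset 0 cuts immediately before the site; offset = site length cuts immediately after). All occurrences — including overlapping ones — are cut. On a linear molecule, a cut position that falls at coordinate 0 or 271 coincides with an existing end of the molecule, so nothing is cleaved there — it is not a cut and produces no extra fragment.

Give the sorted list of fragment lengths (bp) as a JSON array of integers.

[1,4,5,6,6,6,7,7,7,9,9,10,11,12,13,13,14,15,16,16,17,17,22,28]

Per-enzyme occurrences:
  BxoIII (CTGT, off=1): starts [5, 52, 70, 152, 187, 241, 265] → cuts [6, 53, 71, 153, 188, 242, 266]
  GruVI (AGATT, off=5): starts [29, 36, 208, 221, 260] → cuts [34, 41, 213, 226, 265]
  OquIX (GTATGAC, off=3): starts [9, 57, 115, 129, 144, 157, 194, 243, 252] → cuts [12, 60, 118, 132, 147, 160, 197, 246, 255]
  IvoIX (CTCCAACG, off=7): starts [81, 94] → cuts [88, 101]

All cut coordinates (distinct, sorted): [6, 12, 34, 41, 53, 60, 71, 88, 101, 118, 132, 147, 153, 160, 188, 197, 213, 226, 242, 246, 255, 265, 266]

Fragment lengths:
  [0,6): 6 bp
  [6,12): 6 bp
  [12,34): 22 bp
  [34,41): 7 bp
  [41,53): 12 bp
  [53,60): 7 bp
  [60,71): 11 bp
  [71,88): 17 bp
  [88,101): 13 bp
  [101,118): 17 bp
  [118,132): 14 bp
  [132,147): 15 bp
  [147,153): 6 bp
  [153,160): 7 bp
  [160,188): 28 bp
  [188,197): 9 bp
  [197,213): 16 bp
  [213,226): 13 bp
  [226,242): 16 bp
  [242,246): 4 bp
  [246,255): 9 bp
  [255,265): 10 bp
  [265,266): 1 bp
  [266,271): 5 bp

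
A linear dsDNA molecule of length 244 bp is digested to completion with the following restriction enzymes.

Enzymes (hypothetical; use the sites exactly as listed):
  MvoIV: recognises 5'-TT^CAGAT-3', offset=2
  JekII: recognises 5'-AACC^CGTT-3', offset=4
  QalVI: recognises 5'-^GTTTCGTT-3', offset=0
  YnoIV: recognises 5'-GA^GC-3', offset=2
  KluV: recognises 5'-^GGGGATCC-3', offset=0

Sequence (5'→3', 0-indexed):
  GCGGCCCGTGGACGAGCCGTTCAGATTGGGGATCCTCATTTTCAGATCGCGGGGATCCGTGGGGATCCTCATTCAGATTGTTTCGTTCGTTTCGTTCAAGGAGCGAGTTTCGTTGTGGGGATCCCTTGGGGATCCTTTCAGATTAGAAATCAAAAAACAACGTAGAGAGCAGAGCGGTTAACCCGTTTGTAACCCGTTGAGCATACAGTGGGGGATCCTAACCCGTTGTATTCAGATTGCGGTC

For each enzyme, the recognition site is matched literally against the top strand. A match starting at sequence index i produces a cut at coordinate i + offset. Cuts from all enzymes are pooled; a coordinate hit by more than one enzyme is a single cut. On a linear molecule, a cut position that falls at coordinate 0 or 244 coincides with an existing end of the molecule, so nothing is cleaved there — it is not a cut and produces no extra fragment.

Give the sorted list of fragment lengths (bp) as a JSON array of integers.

[4,5,6,6,6,6,8,9,9,10,10,10,10,11,11,11,12,13,13,14,15,15,30]

Per-enzyme occurrences:
  MvoIV (TTCAGAT, off=2): starts [19, 40, 71, 136, 230] → cuts [21, 42, 73, 138, 232]
  JekII (AACCCGTT, off=4): starts [179, 190, 219] → cuts [183, 194, 223]
  QalVI (GTTTCGTT, off=0): starts [79, 88, 106] → cuts [79, 88, 106]
  YnoIV (GAGC, off=2): starts [13, 100, 166, 171, 198] → cuts [15, 102, 168, 173, 200]
  KluV (GGGGATCC, off=0): starts [27, 50, 60, 116, 127, 210] → cuts [27, 50, 60, 116, 127, 210]

Pooled cuts: [15, 21, 27, 42, 50, 60, 73, 79, 88, 102, 106, 116, 127, 138, 168, 173, 183, 194, 200, 210, 223, 232]

Fragments:
  [0,15): 15 bp
  [15,21): 6 bp
  [21,27): 6 bp
  [27,42): 15 bp
  [42,50): 8 bp
  [50,60): 10 bp
  [60,73): 13 bp
  [73,79): 6 bp
  [79,88): 9 bp
  [88,102): 14 bp
  [102,106): 4 bp
  [106,116): 10 bp
  [116,127): 11 bp
  [127,138): 11 bp
  [138,168): 30 bp
  [168,173): 5 bp
  [173,183): 10 bp
  [183,194): 11 bp
  [194,200): 6 bp
  [200,210): 10 bp
  [210,223): 13 bp
  [223,232): 9 bp
  [232,244): 12 bp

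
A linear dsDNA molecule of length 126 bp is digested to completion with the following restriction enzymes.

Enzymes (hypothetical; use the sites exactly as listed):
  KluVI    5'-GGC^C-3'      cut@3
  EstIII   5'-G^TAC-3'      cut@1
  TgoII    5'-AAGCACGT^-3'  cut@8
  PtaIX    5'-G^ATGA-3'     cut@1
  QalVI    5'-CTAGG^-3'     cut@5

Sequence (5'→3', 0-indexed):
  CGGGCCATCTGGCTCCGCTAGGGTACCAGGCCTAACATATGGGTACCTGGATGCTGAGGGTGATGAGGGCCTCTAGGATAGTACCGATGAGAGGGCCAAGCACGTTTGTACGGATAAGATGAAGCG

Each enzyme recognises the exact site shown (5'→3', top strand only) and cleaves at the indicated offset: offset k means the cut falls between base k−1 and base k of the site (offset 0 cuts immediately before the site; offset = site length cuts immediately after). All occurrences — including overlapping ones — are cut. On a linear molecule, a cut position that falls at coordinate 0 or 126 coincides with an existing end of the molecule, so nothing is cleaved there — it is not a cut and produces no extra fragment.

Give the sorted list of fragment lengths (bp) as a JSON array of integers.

[1,3,4,5,5,7,8,8,8,9,10,10,12,17,19]

Per-enzyme occurrences:
  KluVI GGCC/3: at [2, 28, 67, 93] ⇒ [5, 31, 70, 96]
  EstIII GTAC/1: at [22, 42, 80, 107] ⇒ [23, 43, 81, 108]
  TgoII AAGCACGT/8: at [97] ⇒ [105]
  PtaIX GATGA/1: at [61, 85, 117] ⇒ [62, 86, 118]
  QalVI CTAGG/5: at [17, 72] ⇒ [22, 77]

Pooled cuts: [5, 22, 23, 31, 43, 62, 70, 77, 81, 86, 96, 105, 108, 118]

Fragment lengths:
  [0,5): 5 bp
  [5,22): 17 bp
  [22,23): 1 bp
  [23,31): 8 bp
  [31,43): 12 bp
  [43,62): 19 bp
  [62,70): 8 bp
  [70,77): 7 bp
  [77,81): 4 bp
  [81,86): 5 bp
  [86,96): 10 bp
  [96,105): 9 bp
  [105,108): 3 bp
  [108,118): 10 bp
  [118,126): 8 bp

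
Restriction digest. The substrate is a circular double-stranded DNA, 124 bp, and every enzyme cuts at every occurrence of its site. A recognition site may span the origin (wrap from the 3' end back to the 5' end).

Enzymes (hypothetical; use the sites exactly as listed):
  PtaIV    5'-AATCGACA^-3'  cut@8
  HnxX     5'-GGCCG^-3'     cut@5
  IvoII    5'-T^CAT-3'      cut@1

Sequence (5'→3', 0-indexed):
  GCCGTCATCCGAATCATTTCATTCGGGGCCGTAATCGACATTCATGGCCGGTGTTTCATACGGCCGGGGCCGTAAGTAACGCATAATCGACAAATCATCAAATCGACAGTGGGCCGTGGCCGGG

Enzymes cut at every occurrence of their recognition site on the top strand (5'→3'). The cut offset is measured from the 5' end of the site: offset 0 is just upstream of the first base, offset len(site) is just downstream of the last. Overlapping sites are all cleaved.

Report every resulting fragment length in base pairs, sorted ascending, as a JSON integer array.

[1,2,3,5,6,6,6,6,8,8,9,9,10,12,13,20]

Per-enzyme occurrences:
  PtaIV (AATCGACA, off=8): starts [32, 84, 100] → cuts [40, 92, 108]
  HnxX (GGCCG, off=5): starts [26, 45, 61, 67, 111, 117, 123] → cuts [4, 31, 50, 66, 72, 116, 122]
  IvoII (TCAT, off=1): starts [4, 13, 18, 41, 55, 94] → cuts [5, 14, 19, 42, 56, 95]

Pooled cuts: [4, 5, 14, 19, 31, 40, 42, 50, 56, 66, 72, 92, 95, 108, 116, 122]

Fragments:
  4→5: 1 bp
  5→14: 9 bp
  14→19: 5 bp
  19→31: 12 bp
  31→40: 9 bp
  40→42: 2 bp
  42→50: 8 bp
  50→56: 6 bp
  56→66: 10 bp
  66→72: 6 bp
  72→92: 20 bp
  92→95: 3 bp
  95→108: 13 bp
  108→116: 8 bp
  116→122: 6 bp
  122→4 (wrap): 124-122+4 = 6 bp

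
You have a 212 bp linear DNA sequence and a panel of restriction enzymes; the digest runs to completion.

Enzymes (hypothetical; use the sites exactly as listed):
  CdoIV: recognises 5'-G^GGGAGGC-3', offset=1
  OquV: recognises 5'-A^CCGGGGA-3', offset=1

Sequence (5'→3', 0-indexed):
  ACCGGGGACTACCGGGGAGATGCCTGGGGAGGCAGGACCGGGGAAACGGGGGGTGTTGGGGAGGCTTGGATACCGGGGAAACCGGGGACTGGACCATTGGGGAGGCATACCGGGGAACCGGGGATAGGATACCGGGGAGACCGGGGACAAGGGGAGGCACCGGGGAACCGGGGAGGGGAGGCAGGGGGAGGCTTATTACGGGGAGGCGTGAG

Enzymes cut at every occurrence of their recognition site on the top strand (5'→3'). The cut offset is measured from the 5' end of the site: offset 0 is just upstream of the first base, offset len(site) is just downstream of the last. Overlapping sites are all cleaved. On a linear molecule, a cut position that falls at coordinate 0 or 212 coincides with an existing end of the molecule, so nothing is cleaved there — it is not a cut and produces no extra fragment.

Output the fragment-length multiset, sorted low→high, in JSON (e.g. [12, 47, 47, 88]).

[1,8,8,8,8,9,9,10,10,10,11,11,12,14,14,15,15,18,21]

Site scan:
  CdoIV (GGGGAGGC, off=1): starts [25, 57, 98, 150, 174, 184, 199] → cuts [26, 58, 99, 151, 175, 185, 200]
  OquV (ACCGGGGA, off=1): starts [0, 10, 36, 71, 80, 108, 116, 130, 139, 158, 166] → cuts [1, 11, 37, 72, 81, 109, 117, 131, 140, 159, 167]

All cut coordinates (distinct, sorted): [1, 11, 26, 37, 58, 72, 81, 99, 109, 117, 131, 140, 151, 159, 167, 175, 185, 200]

Fragment lengths:
  [0,1): 1 bp
  [1,11): 10 bp
  [11,26): 15 bp
  [26,37): 11 bp
  [37,58): 21 bp
  [58,72): 14 bp
  [72,81): 9 bp
  [81,99): 18 bp
  [99,109): 10 bp
  [109,117): 8 bp
  [117,131): 14 bp
  [131,140): 9 bp
  [140,151): 11 bp
  [151,159): 8 bp
  [159,167): 8 bp
  [167,175): 8 bp
  [175,185): 10 bp
  [185,200): 15 bp
  [200,212): 12 bp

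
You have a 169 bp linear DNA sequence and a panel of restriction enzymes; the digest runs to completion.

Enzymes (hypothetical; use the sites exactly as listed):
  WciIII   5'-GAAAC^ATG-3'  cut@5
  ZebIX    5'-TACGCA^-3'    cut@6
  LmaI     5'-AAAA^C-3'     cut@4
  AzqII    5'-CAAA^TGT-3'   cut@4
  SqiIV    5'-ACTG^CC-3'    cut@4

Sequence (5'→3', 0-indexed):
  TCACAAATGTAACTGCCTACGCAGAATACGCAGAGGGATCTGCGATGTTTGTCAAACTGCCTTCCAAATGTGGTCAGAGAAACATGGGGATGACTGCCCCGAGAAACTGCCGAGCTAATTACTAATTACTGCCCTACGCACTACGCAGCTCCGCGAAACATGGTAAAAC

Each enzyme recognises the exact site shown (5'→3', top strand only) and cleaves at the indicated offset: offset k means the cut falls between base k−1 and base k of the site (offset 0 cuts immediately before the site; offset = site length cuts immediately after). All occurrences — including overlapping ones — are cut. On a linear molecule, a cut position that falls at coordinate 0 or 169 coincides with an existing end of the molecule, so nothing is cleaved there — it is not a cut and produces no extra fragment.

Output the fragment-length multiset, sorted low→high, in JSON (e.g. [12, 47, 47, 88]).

[1,7,7,8,8,9,9,9,9,12,13,13,15,22,27]

Site scan:
  WciIII GAAACATG/5: at [78, 154] ⇒ [83, 159]
  ZebIX TACGCA/6: at [17, 26, 134, 141] ⇒ [23, 32, 140, 147]
  LmaI AAAAC/4: at [164] ⇒ [168]
  AzqII CAAATGT/4: at [3, 64] ⇒ [7, 68]
  SqiIV ACTGCC/4: at [11, 55, 92, 105, 127] ⇒ [15, 59, 96, 109, 131]

Pooled cuts: [7, 15, 23, 32, 59, 68, 83, 96, 109, 131, 140, 147, 159, 168]

Fragment lengths:
  [0,7): 7 bp
  [7,15): 8 bp
  [15,23): 8 bp
  [23,32): 9 bp
  [32,59): 27 bp
  [59,68): 9 bp
  [68,83): 15 bp
  [83,96): 13 bp
  [96,109): 13 bp
  [109,131): 22 bp
  [131,140): 9 bp
  [140,147): 7 bp
  [147,159): 12 bp
  [159,168): 9 bp
  [168,169): 1 bp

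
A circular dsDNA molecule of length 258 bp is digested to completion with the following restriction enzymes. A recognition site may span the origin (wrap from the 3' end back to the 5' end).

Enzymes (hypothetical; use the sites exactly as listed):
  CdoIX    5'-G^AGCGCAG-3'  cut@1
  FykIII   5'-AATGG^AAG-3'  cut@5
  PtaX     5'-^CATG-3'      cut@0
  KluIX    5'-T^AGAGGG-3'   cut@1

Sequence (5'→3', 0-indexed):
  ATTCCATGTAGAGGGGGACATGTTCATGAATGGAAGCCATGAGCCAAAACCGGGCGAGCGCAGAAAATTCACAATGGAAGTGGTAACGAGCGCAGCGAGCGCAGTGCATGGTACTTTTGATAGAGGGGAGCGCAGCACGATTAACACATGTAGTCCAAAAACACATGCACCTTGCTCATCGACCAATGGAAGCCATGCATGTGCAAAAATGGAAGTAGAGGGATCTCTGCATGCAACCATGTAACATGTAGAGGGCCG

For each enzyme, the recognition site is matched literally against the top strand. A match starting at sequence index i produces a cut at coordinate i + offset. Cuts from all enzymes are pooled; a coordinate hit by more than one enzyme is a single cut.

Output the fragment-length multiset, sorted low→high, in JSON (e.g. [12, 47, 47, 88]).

Site scan:
  CdoIX (GAGCGCAG, off=1): starts [55, 87, 96, 127] → cuts [56, 88, 97, 128]
  FykIII (AATGGAAG, off=5): starts [28, 72, 184, 207] → cuts [33, 77, 189, 212]
  PtaX (CATG, off=0): starts [4, 18, 24, 37, 106, 146, 163, 193, 197, 229, 237, 244] → cuts [4, 18, 24, 37, 106, 146, 163, 193, 197, 229, 237, 244]
  KluIX (TAGAGGG, off=1): starts [8, 120, 215, 248] → cuts [9, 121, 216, 249]

Pooled cuts: [4, 9, 18, 24, 33, 37, 56, 77, 88, 97, 106, 121, 128, 146, 163, 189, 193, 197, 212, 216, 229, 237, 244, 249]

Fragments:
  4→9: 5 bp
  9→18: 9 bp
  18→24: 6 bp
  24→33: 9 bp
  33→37: 4 bp
  37→56: 19 bp
  56→77: 21 bp
  77→88: 11 bp
  88→97: 9 bp
  97→106: 9 bp
  106→121: 15 bp
  121→128: 7 bp
  128→146: 18 bp
  146→163: 17 bp
  163→189: 26 bp
  189→193: 4 bp
  193→197: 4 bp
  197→212: 15 bp
  212→216: 4 bp
  216→229: 13 bp
  229→237: 8 bp
  237→244: 7 bp
  244→249: 5 bp
  249→4 (wrap): 258-249+4 = 13 bp

[4,4,4,4,5,5,6,7,7,8,9,9,9,9,11,13,13,15,15,17,18,19,21,26]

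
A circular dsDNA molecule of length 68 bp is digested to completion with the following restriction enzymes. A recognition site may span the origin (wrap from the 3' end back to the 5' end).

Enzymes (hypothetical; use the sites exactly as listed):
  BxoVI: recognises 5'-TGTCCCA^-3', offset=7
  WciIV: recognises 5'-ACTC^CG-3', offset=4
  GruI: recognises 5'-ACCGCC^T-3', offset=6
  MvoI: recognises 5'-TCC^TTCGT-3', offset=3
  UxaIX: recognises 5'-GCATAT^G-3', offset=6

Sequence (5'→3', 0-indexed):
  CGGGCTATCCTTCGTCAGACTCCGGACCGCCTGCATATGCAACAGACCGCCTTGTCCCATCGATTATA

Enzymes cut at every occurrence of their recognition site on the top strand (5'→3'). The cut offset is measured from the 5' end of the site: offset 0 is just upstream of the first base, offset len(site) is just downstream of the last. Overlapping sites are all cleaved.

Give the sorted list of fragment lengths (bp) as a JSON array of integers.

[7,8,9,12,13,19]

Per-enzyme occurrences:
  BxoVI TGTCCCA/7: at [52] ⇒ [59]
  WciIV ACTCCG/4: at [18] ⇒ [22]
  GruI ACCGCCT/6: at [25, 45] ⇒ [31, 51]
  MvoI TCCTTCGT/3: at [7] ⇒ [10]
  UxaIX GCATATG/6: at [32] ⇒ [38]

Pooled cuts: [10, 22, 31, 38, 51, 59]

Fragments:
  10→22: 12 bp
  22→31: 9 bp
  31→38: 7 bp
  38→51: 13 bp
  51→59: 8 bp
  59→10 (wrap): 68-59+10 = 19 bp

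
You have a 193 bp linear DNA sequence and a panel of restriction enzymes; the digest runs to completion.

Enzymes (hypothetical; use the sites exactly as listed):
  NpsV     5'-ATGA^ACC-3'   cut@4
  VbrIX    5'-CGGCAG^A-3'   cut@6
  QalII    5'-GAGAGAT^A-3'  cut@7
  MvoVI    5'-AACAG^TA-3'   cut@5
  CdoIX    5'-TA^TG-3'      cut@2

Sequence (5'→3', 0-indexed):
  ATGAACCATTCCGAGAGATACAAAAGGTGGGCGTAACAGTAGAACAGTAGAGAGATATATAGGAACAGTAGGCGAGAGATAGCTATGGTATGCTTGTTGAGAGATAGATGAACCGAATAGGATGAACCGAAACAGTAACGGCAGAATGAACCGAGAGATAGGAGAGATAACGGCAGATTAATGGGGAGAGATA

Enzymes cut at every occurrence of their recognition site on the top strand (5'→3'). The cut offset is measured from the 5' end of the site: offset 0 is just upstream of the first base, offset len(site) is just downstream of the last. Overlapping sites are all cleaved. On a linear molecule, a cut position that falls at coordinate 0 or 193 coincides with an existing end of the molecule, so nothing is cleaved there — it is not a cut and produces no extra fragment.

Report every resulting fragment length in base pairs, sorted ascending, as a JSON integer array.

Site scan:
  NpsV ATGAACC/4: at [0, 107, 121, 145] ⇒ [4, 111, 125, 149]
  VbrIX CGGCAGA/6: at [138, 170] ⇒ [144, 176]
  QalII GAGAGATA/7: at [12, 49, 73, 98, 152, 161, 185] ⇒ [19, 56, 80, 105, 159, 168, 192]
  MvoVI AACAGTA/5: at [34, 42, 63, 130] ⇒ [39, 47, 68, 135]
  CdoIX TATG/2: at [83, 88] ⇒ [85, 90]

Pooled cuts: [4, 19, 39, 47, 56, 68, 80, 85, 90, 105, 111, 125, 135, 144, 149, 159, 168, 176, 192]

Fragments:
  [0,4): 4 bp
  [4,19): 15 bp
  [19,39): 20 bp
  [39,47): 8 bp
  [47,56): 9 bp
  [56,68): 12 bp
  [68,80): 12 bp
  [80,85): 5 bp
  [85,90): 5 bp
  [90,105): 15 bp
  [105,111): 6 bp
  [111,125): 14 bp
  [125,135): 10 bp
  [135,144): 9 bp
  [144,149): 5 bp
  [149,159): 10 bp
  [159,168): 9 bp
  [168,176): 8 bp
  [176,192): 16 bp
  [192,193): 1 bp

[1,4,5,5,5,6,8,8,9,9,9,10,10,12,12,14,15,15,16,20]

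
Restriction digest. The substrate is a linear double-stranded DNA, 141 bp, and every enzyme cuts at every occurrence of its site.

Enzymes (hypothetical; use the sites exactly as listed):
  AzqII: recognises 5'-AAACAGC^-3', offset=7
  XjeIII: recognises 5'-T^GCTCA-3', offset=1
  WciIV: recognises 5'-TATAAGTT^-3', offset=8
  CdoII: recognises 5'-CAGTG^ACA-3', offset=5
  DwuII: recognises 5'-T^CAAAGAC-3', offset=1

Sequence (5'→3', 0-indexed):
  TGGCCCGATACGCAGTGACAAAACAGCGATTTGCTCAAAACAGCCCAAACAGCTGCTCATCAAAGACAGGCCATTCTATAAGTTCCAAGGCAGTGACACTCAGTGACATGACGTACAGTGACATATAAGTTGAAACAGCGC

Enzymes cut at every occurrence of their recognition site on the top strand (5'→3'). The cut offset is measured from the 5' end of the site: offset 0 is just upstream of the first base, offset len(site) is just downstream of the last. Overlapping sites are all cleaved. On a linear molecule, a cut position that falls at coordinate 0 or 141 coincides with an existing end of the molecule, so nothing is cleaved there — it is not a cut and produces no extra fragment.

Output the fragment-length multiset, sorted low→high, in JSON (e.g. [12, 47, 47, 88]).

Scan for sites:
  AzqII AAACAGC/7: at [20, 37, 46, 132] ⇒ [27, 44, 53, 139]
  XjeIII TGCTCA/1: at [31, 53] ⇒ [32, 54]
  WciIV TATAAGTT/8: at [76, 123] ⇒ [84, 131]
  CdoII CAGTGACA/5: at [12, 90, 100, 115] ⇒ [17, 95, 105, 120]
  DwuII TCAAAGAC/1: at [59] ⇒ [60]

All cut coordinates (distinct, sorted): [17, 27, 32, 44, 53, 54, 60, 84, 95, 105, 120, 131, 139]

Fragments:
  [0,17): 17 bp
  [17,27): 10 bp
  [27,32): 5 bp
  [32,44): 12 bp
  [44,53): 9 bp
  [53,54): 1 bp
  [54,60): 6 bp
  [60,84): 24 bp
  [84,95): 11 bp
  [95,105): 10 bp
  [105,120): 15 bp
  [120,131): 11 bp
  [131,139): 8 bp
  [139,141): 2 bp

[1,2,5,6,8,9,10,10,11,11,12,15,17,24]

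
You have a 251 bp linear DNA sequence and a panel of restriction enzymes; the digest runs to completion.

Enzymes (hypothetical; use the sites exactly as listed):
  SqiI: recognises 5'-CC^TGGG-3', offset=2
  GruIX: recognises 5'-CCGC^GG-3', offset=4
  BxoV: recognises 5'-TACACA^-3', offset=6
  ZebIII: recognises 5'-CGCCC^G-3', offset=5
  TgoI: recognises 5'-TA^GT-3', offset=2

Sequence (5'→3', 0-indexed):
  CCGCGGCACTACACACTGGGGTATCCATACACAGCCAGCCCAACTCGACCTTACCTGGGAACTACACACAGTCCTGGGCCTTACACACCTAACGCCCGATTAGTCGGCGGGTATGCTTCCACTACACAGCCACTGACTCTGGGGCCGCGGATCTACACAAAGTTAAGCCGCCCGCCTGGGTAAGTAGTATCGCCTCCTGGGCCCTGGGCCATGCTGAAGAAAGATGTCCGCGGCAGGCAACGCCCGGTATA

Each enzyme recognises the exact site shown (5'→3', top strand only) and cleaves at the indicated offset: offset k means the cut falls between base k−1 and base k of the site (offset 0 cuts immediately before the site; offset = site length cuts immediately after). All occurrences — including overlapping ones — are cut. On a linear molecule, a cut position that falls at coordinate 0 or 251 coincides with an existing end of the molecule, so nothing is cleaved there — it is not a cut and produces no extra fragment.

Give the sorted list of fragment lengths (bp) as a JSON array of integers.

[3,4,5,6,6,7,10,10,11,11,11,13,13,14,14,18,20,22,26,27]

Per-enzyme occurrences:
  SqiI (CCTGGG, off=2): starts [53, 72, 174, 195, 202] → cuts [55, 74, 176, 197, 204]
  GruIX (CCGCGG, off=4): starts [0, 144, 227] → cuts [4, 148, 231]
  BxoV (TACACA, off=6): starts [9, 27, 62, 81, 122, 153] → cuts [15, 33, 68, 87, 128, 159]
  ZebIII (CGCCCG, off=5): starts [92, 168, 240] → cuts [97, 173, 245]
  TgoI (TAGT, off=2): starts [100, 184] → cuts [102, 186]

Pooled cuts: [4, 15, 33, 55, 68, 74, 87, 97, 102, 128, 148, 159, 173, 176, 186, 197, 204, 231, 245]

Fragments:
  [0,4): 4 bp
  [4,15): 11 bp
  [15,33): 18 bp
  [33,55): 22 bp
  [55,68): 13 bp
  [68,74): 6 bp
  [74,87): 13 bp
  [87,97): 10 bp
  [97,102): 5 bp
  [102,128): 26 bp
  [128,148): 20 bp
  [148,159): 11 bp
  [159,173): 14 bp
  [173,176): 3 bp
  [176,186): 10 bp
  [186,197): 11 bp
  [197,204): 7 bp
  [204,231): 27 bp
  [231,245): 14 bp
  [245,251): 6 bp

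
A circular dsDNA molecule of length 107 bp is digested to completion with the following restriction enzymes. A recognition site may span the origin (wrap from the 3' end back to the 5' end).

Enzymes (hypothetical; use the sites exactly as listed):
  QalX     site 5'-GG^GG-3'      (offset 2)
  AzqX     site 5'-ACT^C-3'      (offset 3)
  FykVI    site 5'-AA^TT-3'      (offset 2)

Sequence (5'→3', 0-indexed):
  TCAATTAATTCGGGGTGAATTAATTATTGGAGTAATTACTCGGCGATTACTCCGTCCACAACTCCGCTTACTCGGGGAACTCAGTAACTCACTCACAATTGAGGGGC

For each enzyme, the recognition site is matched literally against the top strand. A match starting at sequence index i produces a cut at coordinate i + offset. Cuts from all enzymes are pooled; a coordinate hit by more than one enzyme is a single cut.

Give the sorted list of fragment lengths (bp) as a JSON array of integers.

[3,4,4,4,5,5,5,6,6,6,7,8,9,11,12,12]

Scan for sites:
  QalX (GGGG, off=2): starts [11, 73, 102] → cuts [13, 75, 104]
  AzqX (ACTC, off=3): starts [37, 48, 60, 69, 78, 86, 90] → cuts [40, 51, 63, 72, 81, 89, 93]
  FykVI (AATT, off=2): starts [2, 6, 17, 21, 33, 96] → cuts [4, 8, 19, 23, 35, 98]

All cut coordinates (distinct, sorted): [4, 8, 13, 19, 23, 35, 40, 51, 63, 72, 75, 81, 89, 93, 98, 104]

Fragment lengths:
  4→8: 4 bp
  8→13: 5 bp
  13→19: 6 bp
  19→23: 4 bp
  23→35: 12 bp
  35→40: 5 bp
  40→51: 11 bp
  51→63: 12 bp
  63→72: 9 bp
  72→75: 3 bp
  75→81: 6 bp
  81→89: 8 bp
  89→93: 4 bp
  93→98: 5 bp
  98→104: 6 bp
  104→4 (wrap): 107-104+4 = 7 bp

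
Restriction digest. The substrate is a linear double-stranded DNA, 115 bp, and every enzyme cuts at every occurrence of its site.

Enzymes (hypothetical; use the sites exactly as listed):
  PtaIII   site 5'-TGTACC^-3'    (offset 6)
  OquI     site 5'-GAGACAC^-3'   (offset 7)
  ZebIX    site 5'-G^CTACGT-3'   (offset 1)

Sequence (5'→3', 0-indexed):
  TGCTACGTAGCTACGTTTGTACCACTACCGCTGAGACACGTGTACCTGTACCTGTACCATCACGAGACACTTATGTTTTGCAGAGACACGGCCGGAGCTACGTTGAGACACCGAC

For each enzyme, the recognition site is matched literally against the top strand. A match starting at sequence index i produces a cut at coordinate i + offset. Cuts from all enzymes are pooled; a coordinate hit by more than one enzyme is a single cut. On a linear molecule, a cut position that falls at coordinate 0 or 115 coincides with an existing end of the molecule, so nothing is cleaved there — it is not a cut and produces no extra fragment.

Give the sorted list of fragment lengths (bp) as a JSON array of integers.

[2,4,6,6,7,8,8,12,13,14,16,19]

Site scan:
  PtaIII TGTACC/6: at [17, 40, 46, 52] ⇒ [23, 46, 52, 58]
  OquI GAGACAC/7: at [32, 63, 82, 104] ⇒ [39, 70, 89, 111]
  ZebIX GCTACGT/1: at [1, 9, 96] ⇒ [2, 10, 97]

Pooled cuts: [2, 10, 23, 39, 46, 52, 58, 70, 89, 97, 111]

Fragments:
  [0,2): 2 bp
  [2,10): 8 bp
  [10,23): 13 bp
  [23,39): 16 bp
  [39,46): 7 bp
  [46,52): 6 bp
  [52,58): 6 bp
  [58,70): 12 bp
  [70,89): 19 bp
  [89,97): 8 bp
  [97,111): 14 bp
  [111,115): 4 bp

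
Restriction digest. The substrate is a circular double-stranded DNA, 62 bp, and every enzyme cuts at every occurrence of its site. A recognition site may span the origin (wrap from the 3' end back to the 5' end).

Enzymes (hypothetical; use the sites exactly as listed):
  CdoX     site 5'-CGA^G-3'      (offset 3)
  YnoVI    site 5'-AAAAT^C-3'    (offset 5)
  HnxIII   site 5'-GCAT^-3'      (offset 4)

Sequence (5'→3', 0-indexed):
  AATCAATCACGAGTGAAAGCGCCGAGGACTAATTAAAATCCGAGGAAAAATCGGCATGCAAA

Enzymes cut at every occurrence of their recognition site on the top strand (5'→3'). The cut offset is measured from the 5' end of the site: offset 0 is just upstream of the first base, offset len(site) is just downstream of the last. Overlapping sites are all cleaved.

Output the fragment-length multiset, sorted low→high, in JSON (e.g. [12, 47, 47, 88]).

[4,6,8,8,9,13,14]

Per-enzyme occurrences:
  CdoX CGAG/3: at [9, 22, 40] ⇒ [12, 25, 43]
  YnoVI AAAATC/5: at [34, 46, 60] ⇒ [3, 39, 51]
  HnxIII GCAT/4: at [53] ⇒ [57]

Pooled cuts: [3, 12, 25, 39, 43, 51, 57]

Fragments:
  3→12: 9 bp
  12→25: 13 bp
  25→39: 14 bp
  39→43: 4 bp
  43→51: 8 bp
  51→57: 6 bp
  57→3 (wrap): 62-57+3 = 8 bp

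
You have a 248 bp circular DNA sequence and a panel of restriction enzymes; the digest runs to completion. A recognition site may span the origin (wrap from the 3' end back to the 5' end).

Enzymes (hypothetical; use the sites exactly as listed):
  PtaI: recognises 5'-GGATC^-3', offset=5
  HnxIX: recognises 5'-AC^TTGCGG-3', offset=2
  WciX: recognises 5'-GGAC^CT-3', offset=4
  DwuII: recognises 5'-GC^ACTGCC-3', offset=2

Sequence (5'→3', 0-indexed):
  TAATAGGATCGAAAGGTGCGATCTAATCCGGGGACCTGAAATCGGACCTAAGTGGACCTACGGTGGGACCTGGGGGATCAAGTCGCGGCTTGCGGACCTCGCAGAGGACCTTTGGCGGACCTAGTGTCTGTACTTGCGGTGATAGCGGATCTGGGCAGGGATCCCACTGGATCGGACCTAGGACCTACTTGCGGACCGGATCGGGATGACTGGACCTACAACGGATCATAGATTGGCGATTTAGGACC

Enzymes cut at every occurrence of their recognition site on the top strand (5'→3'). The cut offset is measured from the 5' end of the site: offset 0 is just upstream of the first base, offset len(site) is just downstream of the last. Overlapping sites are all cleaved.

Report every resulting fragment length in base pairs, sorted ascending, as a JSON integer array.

[4,4,7,10,10,10,11,11,12,12,12,12,12,13,13,14,18,18,20,25]

Scan for sites:
  PtaI GGATC/5: at [5, 74, 146, 158, 168, 197, 222] ⇒ [10, 79, 151, 163, 173, 202, 227]
  HnxIX ACTTGCGG/2: at [131, 186] ⇒ [133, 188]
  WciX GGACCT/4: at [31, 43, 53, 65, 93, 105, 116, 173, 180, 211, 243] ⇒ [35, 47, 57, 69, 97, 109, 120, 177, 184, 215, 247]
  DwuII (GCACTGCC, off=2): no sites

Pooled cuts: [10, 35, 47, 57, 69, 79, 97, 109, 120, 133, 151, 163, 173, 177, 184, 188, 202, 215, 227, 247]

Fragment lengths:
  10→35: 25 bp
  35→47: 12 bp
  47→57: 10 bp
  57→69: 12 bp
  69→79: 10 bp
  79→97: 18 bp
  97→109: 12 bp
  109→120: 11 bp
  120→133: 13 bp
  133→151: 18 bp
  151→163: 12 bp
  163→173: 10 bp
  173→177: 4 bp
  177→184: 7 bp
  184→188: 4 bp
  188→202: 14 bp
  202→215: 13 bp
  215→227: 12 bp
  227→247: 20 bp
  247→10 (wrap): 248-247+10 = 11 bp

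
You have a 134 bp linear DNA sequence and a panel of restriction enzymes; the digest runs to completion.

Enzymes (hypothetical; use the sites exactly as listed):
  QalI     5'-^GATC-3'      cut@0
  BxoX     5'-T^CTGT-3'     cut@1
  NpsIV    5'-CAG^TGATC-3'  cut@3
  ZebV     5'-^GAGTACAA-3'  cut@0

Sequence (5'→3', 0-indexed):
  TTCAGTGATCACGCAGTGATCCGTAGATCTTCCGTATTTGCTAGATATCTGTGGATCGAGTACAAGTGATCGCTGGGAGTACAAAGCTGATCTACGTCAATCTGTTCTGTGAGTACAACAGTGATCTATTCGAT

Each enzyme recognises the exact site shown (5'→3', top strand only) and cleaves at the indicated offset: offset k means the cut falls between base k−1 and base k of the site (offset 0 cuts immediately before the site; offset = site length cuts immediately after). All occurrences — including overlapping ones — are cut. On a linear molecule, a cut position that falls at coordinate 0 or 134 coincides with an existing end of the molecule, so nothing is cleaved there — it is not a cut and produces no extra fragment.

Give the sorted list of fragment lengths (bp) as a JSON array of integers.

Site scan:
  QalI (GATC, off=0): starts [6, 17, 25, 53, 67, 88, 122] → cuts [6, 17, 25, 53, 67, 88, 122]
  BxoX (TCTGT, off=1): starts [47, 100, 105] → cuts [48, 101, 106]
  NpsIV (CAGTGATC, off=3): starts [2, 13, 118] → cuts [5, 16, 121]
  ZebV (GAGTACAA, off=0): starts [57, 76, 110] → cuts [57, 76, 110]

Pooled cuts: [5, 6, 16, 17, 25, 48, 53, 57, 67, 76, 88, 101, 106, 110, 121, 122]

Fragment lengths:
  [0,5): 5 bp
  [5,6): 1 bp
  [6,16): 10 bp
  [16,17): 1 bp
  [17,25): 8 bp
  [25,48): 23 bp
  [48,53): 5 bp
  [53,57): 4 bp
  [57,67): 10 bp
  [67,76): 9 bp
  [76,88): 12 bp
  [88,101): 13 bp
  [101,106): 5 bp
  [106,110): 4 bp
  [110,121): 11 bp
  [121,122): 1 bp
  [122,134): 12 bp

[1,1,1,4,4,5,5,5,8,9,10,10,11,12,12,13,23]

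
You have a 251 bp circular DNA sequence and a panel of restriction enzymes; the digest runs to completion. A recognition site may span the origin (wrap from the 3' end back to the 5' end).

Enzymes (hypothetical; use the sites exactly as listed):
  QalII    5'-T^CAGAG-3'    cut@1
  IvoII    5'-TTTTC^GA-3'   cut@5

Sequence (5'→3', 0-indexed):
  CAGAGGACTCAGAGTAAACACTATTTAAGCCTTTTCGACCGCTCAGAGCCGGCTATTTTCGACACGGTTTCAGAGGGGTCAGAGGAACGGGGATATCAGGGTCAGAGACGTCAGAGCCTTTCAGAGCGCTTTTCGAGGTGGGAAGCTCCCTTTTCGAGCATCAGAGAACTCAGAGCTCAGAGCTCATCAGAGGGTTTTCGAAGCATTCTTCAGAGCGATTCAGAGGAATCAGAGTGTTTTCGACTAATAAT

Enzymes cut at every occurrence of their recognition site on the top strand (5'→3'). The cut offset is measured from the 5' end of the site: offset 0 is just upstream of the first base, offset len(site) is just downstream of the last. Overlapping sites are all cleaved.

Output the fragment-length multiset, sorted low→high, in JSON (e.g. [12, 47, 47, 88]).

[6,7,7,9,9,9,9,9,10,10,10,10,10,11,12,12,13,17,21,23,27]

Site scan:
  QalII (TCAGAG, off=1): starts [8, 42, 69, 78, 101, 110, 120, 160, 169, 176, 186, 209, 219, 228, 250] → cuts [0, 9, 43, 70, 79, 102, 111, 121, 161, 170, 177, 187, 210, 220, 229]
  IvoII (TTTTCGA, off=5): starts [31, 55, 129, 150, 194, 236] → cuts [36, 60, 134, 155, 199, 241]

Pooled cuts: [0, 9, 36, 43, 60, 70, 79, 102, 111, 121, 134, 155, 161, 170, 177, 187, 199, 210, 220, 229, 241]

Fragment lengths:
  0→9: 9 bp
  9→36: 27 bp
  36→43: 7 bp
  43→60: 17 bp
  60→70: 10 bp
  70→79: 9 bp
  79→102: 23 bp
  102→111: 9 bp
  111→121: 10 bp
  121→134: 13 bp
  134→155: 21 bp
  155→161: 6 bp
  161→170: 9 bp
  170→177: 7 bp
  177→187: 10 bp
  187→199: 12 bp
  199→210: 11 bp
  210→220: 10 bp
  220→229: 9 bp
  229→241: 12 bp
  241→0 (wrap): 251-241+0 = 10 bp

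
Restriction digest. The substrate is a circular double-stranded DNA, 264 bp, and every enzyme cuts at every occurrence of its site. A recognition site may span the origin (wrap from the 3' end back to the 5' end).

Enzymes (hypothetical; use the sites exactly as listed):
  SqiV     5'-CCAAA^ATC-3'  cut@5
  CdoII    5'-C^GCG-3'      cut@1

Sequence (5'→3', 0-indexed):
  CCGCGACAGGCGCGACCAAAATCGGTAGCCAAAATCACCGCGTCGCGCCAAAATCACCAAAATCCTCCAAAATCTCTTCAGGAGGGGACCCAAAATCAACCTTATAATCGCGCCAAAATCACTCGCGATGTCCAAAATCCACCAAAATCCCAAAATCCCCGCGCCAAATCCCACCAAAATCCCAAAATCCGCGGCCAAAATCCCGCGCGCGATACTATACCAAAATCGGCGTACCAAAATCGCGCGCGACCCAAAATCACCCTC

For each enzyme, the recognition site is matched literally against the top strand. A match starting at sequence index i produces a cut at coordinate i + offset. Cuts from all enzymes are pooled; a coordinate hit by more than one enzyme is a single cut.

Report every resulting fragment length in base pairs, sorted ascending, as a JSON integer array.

[2,2,2,2,3,4,5,5,6,6,7,8,8,8,8,9,9,9,9,10,10,10,11,12,13,14,15,16,18,23]

Scan for sites:
  SqiV (CCAAAATC, off=5): starts [15, 28, 47, 56, 66, 89, 112, 131, 141, 149, 173, 181, 194, 219, 233, 250] → cuts [20, 33, 52, 61, 71, 94, 117, 136, 146, 154, 178, 186, 199, 224, 238, 255]
  CdoII (CGCG, off=1): starts [1, 10, 38, 43, 108, 123, 159, 189, 203, 205, 207, 240, 242, 244] → cuts [2, 11, 39, 44, 109, 124, 160, 190, 204, 206, 208, 241, 243, 245]

Pooled cuts: [2, 11, 20, 33, 39, 44, 52, 61, 71, 94, 109, 117, 124, 136, 146, 154, 160, 178, 186, 190, 199, 204, 206, 208, 224, 238, 241, 243, 245, 255]

Fragment lengths:
  2→11: 9 bp
  11→20: 9 bp
  20→33: 13 bp
  33→39: 6 bp
  39→44: 5 bp
  44→52: 8 bp
  52→61: 9 bp
  61→71: 10 bp
  71→94: 23 bp
  94→109: 15 bp
  109→117: 8 bp
  117→124: 7 bp
  124→136: 12 bp
  136→146: 10 bp
  146→154: 8 bp
  154→160: 6 bp
  160→178: 18 bp
  178→186: 8 bp
  186→190: 4 bp
  190→199: 9 bp
  199→204: 5 bp
  204→206: 2 bp
  206→208: 2 bp
  208→224: 16 bp
  224→238: 14 bp
  238→241: 3 bp
  241→243: 2 bp
  243→245: 2 bp
  245→255: 10 bp
  255→2 (wrap): 264-255+2 = 11 bp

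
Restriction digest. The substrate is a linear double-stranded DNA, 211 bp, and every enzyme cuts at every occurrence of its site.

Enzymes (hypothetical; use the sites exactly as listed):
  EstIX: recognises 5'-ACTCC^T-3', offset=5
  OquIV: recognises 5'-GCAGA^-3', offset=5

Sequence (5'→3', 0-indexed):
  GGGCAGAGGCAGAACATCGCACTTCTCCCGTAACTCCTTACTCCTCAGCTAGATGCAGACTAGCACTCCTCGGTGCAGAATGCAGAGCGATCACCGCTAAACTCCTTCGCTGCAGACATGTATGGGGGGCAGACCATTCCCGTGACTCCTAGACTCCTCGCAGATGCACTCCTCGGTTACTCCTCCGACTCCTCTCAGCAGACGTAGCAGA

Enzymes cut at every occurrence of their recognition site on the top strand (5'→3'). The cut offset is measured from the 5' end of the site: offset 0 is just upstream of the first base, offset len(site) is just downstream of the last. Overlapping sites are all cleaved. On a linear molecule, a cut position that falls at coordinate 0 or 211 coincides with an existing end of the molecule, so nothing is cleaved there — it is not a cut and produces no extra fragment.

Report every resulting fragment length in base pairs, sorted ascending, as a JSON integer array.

Site scan:
  EstIX ACTCCT/5: at [32, 39, 64, 100, 144, 152, 167, 178, 187] ⇒ [37, 44, 69, 105, 149, 157, 172, 183, 192]
  OquIV GCAGA/5: at [2, 8, 54, 74, 81, 111, 128, 159, 197, 206] ⇒ [7, 13, 59, 79, 86, 116, 133, 164, 202] (position 211 is a terminus of the linear molecule — no cut)

All cut coordinates (distinct, sorted): [7, 13, 37, 44, 59, 69, 79, 86, 105, 116, 133, 149, 157, 164, 172, 183, 192, 202]

Fragments:
  [0,7): 7 bp
  [7,13): 6 bp
  [13,37): 24 bp
  [37,44): 7 bp
  [44,59): 15 bp
  [59,69): 10 bp
  [69,79): 10 bp
  [79,86): 7 bp
  [86,105): 19 bp
  [105,116): 11 bp
  [116,133): 17 bp
  [133,149): 16 bp
  [149,157): 8 bp
  [157,164): 7 bp
  [164,172): 8 bp
  [172,183): 11 bp
  [183,192): 9 bp
  [192,202): 10 bp
  [202,211): 9 bp

[6,7,7,7,7,8,8,9,9,10,10,10,11,11,15,16,17,19,24]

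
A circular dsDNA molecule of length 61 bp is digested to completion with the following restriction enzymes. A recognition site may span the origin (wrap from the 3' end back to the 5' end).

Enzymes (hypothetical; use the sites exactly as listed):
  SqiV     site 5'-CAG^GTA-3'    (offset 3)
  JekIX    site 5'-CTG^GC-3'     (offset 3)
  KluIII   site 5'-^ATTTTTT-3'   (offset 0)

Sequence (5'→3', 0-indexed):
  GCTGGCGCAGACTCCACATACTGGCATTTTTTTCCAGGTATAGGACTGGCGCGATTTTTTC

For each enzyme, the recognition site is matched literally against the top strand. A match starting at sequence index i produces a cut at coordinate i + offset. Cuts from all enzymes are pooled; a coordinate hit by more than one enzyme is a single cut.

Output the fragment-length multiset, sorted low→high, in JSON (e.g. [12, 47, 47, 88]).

[2,5,11,12,12,19]

Per-enzyme occurrences:
  SqiV (CAGGTA, off=3): starts [34] → cuts [37]
  JekIX (CTGGC, off=3): starts [1, 20, 45] → cuts [4, 23, 48]
  KluIII (ATTTTTT, off=0): starts [25, 53] → cuts [25, 53]

Pooled cuts: [4, 23, 25, 37, 48, 53]

Fragment lengths:
  4→23: 19 bp
  23→25: 2 bp
  25→37: 12 bp
  37→48: 11 bp
  48→53: 5 bp
  53→4 (wrap): 61-53+4 = 12 bp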